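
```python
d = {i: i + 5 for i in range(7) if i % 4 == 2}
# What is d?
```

{2: 7, 6: 11}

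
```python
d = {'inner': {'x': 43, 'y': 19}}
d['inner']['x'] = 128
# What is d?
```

After line 1: d = {'inner': {'x': 43, 'y': 19}}
After line 2 (inner x overwritten): d = {'inner': {'x': 128, 'y': 19}}

{'inner': {'x': 128, 'y': 19}}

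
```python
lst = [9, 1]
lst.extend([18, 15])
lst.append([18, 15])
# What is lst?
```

After line 1: lst = [9, 1]
After line 2 (extend unpacks [18, 15]): lst = [9, 1, 18, 15]
After line 3 (append adds [18, 15] as single element): lst = [9, 1, 18, 15, [18, 15]]

[9, 1, 18, 15, [18, 15]]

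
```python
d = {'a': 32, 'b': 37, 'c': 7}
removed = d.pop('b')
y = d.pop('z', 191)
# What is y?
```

After line 1: d = {'a': 32, 'b': 37, 'c': 7}
After line 2 (pop 'b' returns 37): d = {'a': 32, 'c': 7}, removed = 37
After line 3 (pop 'z' missing, returns default 191): d = {'a': 32, 'c': 7}, y = 191

191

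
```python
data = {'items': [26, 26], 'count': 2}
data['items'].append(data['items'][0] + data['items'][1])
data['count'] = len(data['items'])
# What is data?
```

After line 1: data = {'items': [26, 26], 'count': 2}
After line 2 (append 26 + 26 = 52): data = {'items': [26, 26, 52], 'count': 2}
After line 3 (count = len(items) = 3): data = {'items': [26, 26, 52], 'count': 3}

{'items': [26, 26, 52], 'count': 3}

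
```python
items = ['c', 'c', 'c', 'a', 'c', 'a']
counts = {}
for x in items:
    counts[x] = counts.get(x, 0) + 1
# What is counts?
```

Initial: counts = {}, items = ['c', 'c', 'c', 'a', 'c', 'a']
See 'c': counts = {'c': 1}
See 'c': counts = {'c': 2}
See 'c': counts = {'c': 3}
See 'a': counts = {'c': 3, 'a': 1}
See 'c': counts = {'c': 4, 'a': 1}
See 'a': counts = {'c': 4, 'a': 2}

{'c': 4, 'a': 2}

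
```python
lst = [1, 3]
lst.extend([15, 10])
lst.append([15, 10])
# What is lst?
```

After line 1: lst = [1, 3]
After line 2 (extend unpacks [15, 10]): lst = [1, 3, 15, 10]
After line 3 (append adds [15, 10] as single element): lst = [1, 3, 15, 10, [15, 10]]

[1, 3, 15, 10, [15, 10]]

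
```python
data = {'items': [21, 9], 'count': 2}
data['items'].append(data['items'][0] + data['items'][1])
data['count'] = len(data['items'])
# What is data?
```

After line 1: data = {'items': [21, 9], 'count': 2}
After line 2 (append 21 + 9 = 30): data = {'items': [21, 9, 30], 'count': 2}
After line 3 (count = len(items) = 3): data = {'items': [21, 9, 30], 'count': 3}

{'items': [21, 9, 30], 'count': 3}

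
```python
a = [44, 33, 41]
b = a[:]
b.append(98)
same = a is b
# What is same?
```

After line 1: a = [44, 33, 41]
After line 2 (b = a[:] is a shallow copy, new object): a = [44, 33, 41], b = [44, 33, 41]
After line 3 (append only mutates b): a = [44, 33, 41], b = [44, 33, 41, 98]
After line 4 (same = a is b; different objects -> False): same = False

False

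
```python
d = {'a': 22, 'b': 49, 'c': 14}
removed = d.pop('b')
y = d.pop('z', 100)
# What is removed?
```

After line 1: d = {'a': 22, 'b': 49, 'c': 14}
After line 2 (pop 'b' returns 49): d = {'a': 22, 'c': 14}, removed = 49
After line 3 (pop 'z' missing, returns default 100): d = {'a': 22, 'c': 14}, y = 100

49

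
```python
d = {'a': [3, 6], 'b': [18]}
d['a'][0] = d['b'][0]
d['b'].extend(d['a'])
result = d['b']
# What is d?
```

After line 1: d = {'a': [3, 6], 'b': [18]}
After line 2 (a[0] = b[0] = 18): d = {'a': [18, 6], 'b': [18]}
After line 3 (b.extend(a) appends [18, 6]): d = {'a': [18, 6], 'b': [18, 18, 6]}
After line 4: result = d['b'] = [18, 18, 6]

{'a': [18, 6], 'b': [18, 18, 6]}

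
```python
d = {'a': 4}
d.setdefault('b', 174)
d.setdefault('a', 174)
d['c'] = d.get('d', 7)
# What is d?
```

After line 1: d = {'a': 4}
After line 2 (setdefault adds 'b'=174): d = {'a': 4, 'b': 174}
After line 3 (setdefault 'a' no-op, already exists): d = {'a': 4, 'b': 174}
After line 4 (get('d', 7) returns default since 'd' not in d): d = {'a': 4, 'b': 174, 'c': 7}

{'a': 4, 'b': 174, 'c': 7}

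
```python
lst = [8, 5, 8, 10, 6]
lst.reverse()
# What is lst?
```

[6, 10, 8, 5, 8]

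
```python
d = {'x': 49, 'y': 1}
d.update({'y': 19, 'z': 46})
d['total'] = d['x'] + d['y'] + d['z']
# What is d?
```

After line 1: d = {'x': 49, 'y': 1}
After line 2 (y overwritten, z added): d = {'x': 49, 'y': 19, 'z': 46}
After line 3 (total = 49 + 19 + 46 = 114): d = {'x': 49, 'y': 19, 'z': 46, 'total': 114}

{'x': 49, 'y': 19, 'z': 46, 'total': 114}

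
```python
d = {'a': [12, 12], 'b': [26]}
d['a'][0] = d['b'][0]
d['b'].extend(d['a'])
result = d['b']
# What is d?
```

After line 1: d = {'a': [12, 12], 'b': [26]}
After line 2 (a[0] = b[0] = 26): d = {'a': [26, 12], 'b': [26]}
After line 3 (b.extend(a) appends [26, 12]): d = {'a': [26, 12], 'b': [26, 26, 12]}
After line 4: result = d['b'] = [26, 26, 12]

{'a': [26, 12], 'b': [26, 26, 12]}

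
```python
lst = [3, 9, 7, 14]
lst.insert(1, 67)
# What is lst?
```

[3, 67, 9, 7, 14]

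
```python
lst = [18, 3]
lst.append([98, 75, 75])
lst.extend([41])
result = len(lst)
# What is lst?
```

After line 1: lst = [18, 3]
After line 2 (append adds [98, 75, 75] as single element): lst = [18, 3, [98, 75, 75]]
After line 3 (extend unpacks [41], adds 41): lst = [18, 3, [98, 75, 75], 41]
After line 4: result = len(lst) = 4

[18, 3, [98, 75, 75], 41]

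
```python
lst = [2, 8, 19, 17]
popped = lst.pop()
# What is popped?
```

17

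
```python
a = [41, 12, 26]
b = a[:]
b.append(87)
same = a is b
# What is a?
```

After line 1: a = [41, 12, 26]
After line 2 (b = a[:] is a shallow copy, new object): a = [41, 12, 26], b = [41, 12, 26]
After line 3 (append only mutates b): a = [41, 12, 26], b = [41, 12, 26, 87]
After line 4 (same = a is b; different objects -> False): same = False

[41, 12, 26]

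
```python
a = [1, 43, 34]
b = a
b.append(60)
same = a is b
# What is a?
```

After line 1: a = [1, 43, 34]
After line 2 (b = a is an alias, same object): a = [1, 43, 34], b = [1, 43, 34]
After line 3 (b.append mutates the shared list): a = [1, 43, 34, 60], b = [1, 43, 34, 60]
After line 4 (same = a is b; same object -> True): same = True

[1, 43, 34, 60]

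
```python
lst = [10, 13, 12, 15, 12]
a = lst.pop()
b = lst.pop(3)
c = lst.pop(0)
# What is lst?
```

After line 1: lst = [10, 13, 12, 15, 12]
After line 2 (pop() -> a = 12): lst = [10, 13, 12, 15]
After line 3 (pop(3) -> b = 15): lst = [10, 13, 12]
After line 4 (pop(0) -> c = 10): lst = [13, 12]

[13, 12]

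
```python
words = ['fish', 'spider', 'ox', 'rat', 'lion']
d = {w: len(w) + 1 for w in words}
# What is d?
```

{'fish': 5, 'spider': 7, 'ox': 3, 'rat': 4, 'lion': 5}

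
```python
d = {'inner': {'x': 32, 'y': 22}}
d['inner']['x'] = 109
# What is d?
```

After line 1: d = {'inner': {'x': 32, 'y': 22}}
After line 2 (inner x overwritten): d = {'inner': {'x': 109, 'y': 22}}

{'inner': {'x': 109, 'y': 22}}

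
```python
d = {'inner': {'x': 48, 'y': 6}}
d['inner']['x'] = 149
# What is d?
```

After line 1: d = {'inner': {'x': 48, 'y': 6}}
After line 2 (inner x overwritten): d = {'inner': {'x': 149, 'y': 6}}

{'inner': {'x': 149, 'y': 6}}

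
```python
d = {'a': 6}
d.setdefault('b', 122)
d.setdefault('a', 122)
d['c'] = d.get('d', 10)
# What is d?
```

After line 1: d = {'a': 6}
After line 2 (setdefault adds 'b'=122): d = {'a': 6, 'b': 122}
After line 3 (setdefault 'a' no-op, already exists): d = {'a': 6, 'b': 122}
After line 4 (get('d', 10) returns default since 'd' not in d): d = {'a': 6, 'b': 122, 'c': 10}

{'a': 6, 'b': 122, 'c': 10}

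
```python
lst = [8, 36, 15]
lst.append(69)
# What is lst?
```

[8, 36, 15, 69]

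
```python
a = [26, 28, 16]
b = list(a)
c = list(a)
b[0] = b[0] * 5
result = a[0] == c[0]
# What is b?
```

After line 1: a = [26, 28, 16]
After line 2 (b = list(a), copy): a = [26, 28, 16], b = [26, 28, 16]
After line 3 (c = list(a) is a copy, new object): c = [26, 28, 16]
After line 4 (b[0] = 26 * 5 = 130; only b mutates (copy)): a = [26, 28, 16], b = [130, 28, 16], c = [26, 28, 16]
After line 5 (a[0] = 26, c[0] = 26; result = True)

[130, 28, 16]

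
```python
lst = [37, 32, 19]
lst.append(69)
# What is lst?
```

[37, 32, 19, 69]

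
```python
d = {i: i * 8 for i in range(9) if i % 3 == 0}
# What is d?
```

{0: 0, 3: 24, 6: 48}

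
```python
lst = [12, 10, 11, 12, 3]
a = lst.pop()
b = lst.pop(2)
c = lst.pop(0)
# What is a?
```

After line 1: lst = [12, 10, 11, 12, 3]
After line 2 (pop() -> a = 3): lst = [12, 10, 11, 12]
After line 3 (pop(2) -> b = 11): lst = [12, 10, 12]
After line 4 (pop(0) -> c = 12): lst = [10, 12]

3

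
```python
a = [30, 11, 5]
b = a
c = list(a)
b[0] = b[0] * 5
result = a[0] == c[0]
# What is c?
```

After line 1: a = [30, 11, 5]
After line 2 (b = a, alias): a = [30, 11, 5], b = [30, 11, 5]
After line 3 (c = list(a) is a copy, new object): c = [30, 11, 5]
After line 4 (b[0] = 30 * 5 = 150; mutates shared a/b): a = b = [150, 11, 5], c = [30, 11, 5]
After line 5 (a[0] = 150, c[0] = 30; result = False)

[30, 11, 5]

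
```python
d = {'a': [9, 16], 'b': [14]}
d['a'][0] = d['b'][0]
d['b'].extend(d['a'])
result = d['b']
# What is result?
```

After line 1: d = {'a': [9, 16], 'b': [14]}
After line 2 (a[0] = b[0] = 14): d = {'a': [14, 16], 'b': [14]}
After line 3 (b.extend(a) appends [14, 16]): d = {'a': [14, 16], 'b': [14, 14, 16]}
After line 4: result = d['b'] = [14, 14, 16]

[14, 14, 16]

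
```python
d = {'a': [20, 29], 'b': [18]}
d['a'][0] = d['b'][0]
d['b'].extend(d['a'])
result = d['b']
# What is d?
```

After line 1: d = {'a': [20, 29], 'b': [18]}
After line 2 (a[0] = b[0] = 18): d = {'a': [18, 29], 'b': [18]}
After line 3 (b.extend(a) appends [18, 29]): d = {'a': [18, 29], 'b': [18, 18, 29]}
After line 4: result = d['b'] = [18, 18, 29]

{'a': [18, 29], 'b': [18, 18, 29]}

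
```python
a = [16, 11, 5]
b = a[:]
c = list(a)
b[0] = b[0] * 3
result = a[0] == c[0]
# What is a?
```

After line 1: a = [16, 11, 5]
After line 2 (b = a[:], copy): a = [16, 11, 5], b = [16, 11, 5]
After line 3 (c = list(a) is a copy, new object): c = [16, 11, 5]
After line 4 (b[0] = 16 * 3 = 48; only b mutates (copy)): a = [16, 11, 5], b = [48, 11, 5], c = [16, 11, 5]
After line 5 (a[0] = 16, c[0] = 16; result = True)

[16, 11, 5]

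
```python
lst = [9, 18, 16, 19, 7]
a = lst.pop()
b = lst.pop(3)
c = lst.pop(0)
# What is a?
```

After line 1: lst = [9, 18, 16, 19, 7]
After line 2 (pop() -> a = 7): lst = [9, 18, 16, 19]
After line 3 (pop(3) -> b = 19): lst = [9, 18, 16]
After line 4 (pop(0) -> c = 9): lst = [18, 16]

7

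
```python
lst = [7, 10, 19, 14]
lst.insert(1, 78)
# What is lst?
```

[7, 78, 10, 19, 14]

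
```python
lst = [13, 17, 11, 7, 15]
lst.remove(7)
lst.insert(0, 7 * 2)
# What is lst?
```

After line 1: lst = [13, 17, 11, 7, 15]
After line 2 (remove first 7): lst = [13, 17, 11, 15]
After line 3 (insert 14 at index 0): lst = [14, 13, 17, 11, 15]

[14, 13, 17, 11, 15]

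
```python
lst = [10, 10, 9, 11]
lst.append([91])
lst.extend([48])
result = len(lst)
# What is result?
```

After line 1: lst = [10, 10, 9, 11]
After line 2 (append adds [91] as single element): lst = [10, 10, 9, 11, [91]]
After line 3 (extend unpacks [48], adds 48): lst = [10, 10, 9, 11, [91], 48]
After line 4: result = len(lst) = 6

6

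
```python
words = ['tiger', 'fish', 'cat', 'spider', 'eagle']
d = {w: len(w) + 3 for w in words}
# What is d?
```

{'tiger': 8, 'fish': 7, 'cat': 6, 'spider': 9, 'eagle': 8}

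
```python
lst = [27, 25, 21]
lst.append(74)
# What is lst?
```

[27, 25, 21, 74]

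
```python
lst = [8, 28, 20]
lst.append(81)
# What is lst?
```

[8, 28, 20, 81]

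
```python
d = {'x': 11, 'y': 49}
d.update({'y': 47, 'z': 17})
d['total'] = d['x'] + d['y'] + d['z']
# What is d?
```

After line 1: d = {'x': 11, 'y': 49}
After line 2 (y overwritten, z added): d = {'x': 11, 'y': 47, 'z': 17}
After line 3 (total = 11 + 47 + 17 = 75): d = {'x': 11, 'y': 47, 'z': 17, 'total': 75}

{'x': 11, 'y': 47, 'z': 17, 'total': 75}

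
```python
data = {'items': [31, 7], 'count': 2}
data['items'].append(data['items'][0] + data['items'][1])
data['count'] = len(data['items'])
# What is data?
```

After line 1: data = {'items': [31, 7], 'count': 2}
After line 2 (append 31 + 7 = 38): data = {'items': [31, 7, 38], 'count': 2}
After line 3 (count = len(items) = 3): data = {'items': [31, 7, 38], 'count': 3}

{'items': [31, 7, 38], 'count': 3}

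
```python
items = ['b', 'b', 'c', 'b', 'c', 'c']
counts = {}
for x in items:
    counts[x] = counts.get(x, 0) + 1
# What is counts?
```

Initial: counts = {}, items = ['b', 'b', 'c', 'b', 'c', 'c']
See 'b': counts = {'b': 1}
See 'b': counts = {'b': 2}
See 'c': counts = {'b': 2, 'c': 1}
See 'b': counts = {'b': 3, 'c': 1}
See 'c': counts = {'b': 3, 'c': 2}
See 'c': counts = {'b': 3, 'c': 3}

{'b': 3, 'c': 3}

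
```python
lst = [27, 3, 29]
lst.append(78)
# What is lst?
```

[27, 3, 29, 78]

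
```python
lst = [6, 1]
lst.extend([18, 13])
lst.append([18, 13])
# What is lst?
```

After line 1: lst = [6, 1]
After line 2 (extend unpacks [18, 13]): lst = [6, 1, 18, 13]
After line 3 (append adds [18, 13] as single element): lst = [6, 1, 18, 13, [18, 13]]

[6, 1, 18, 13, [18, 13]]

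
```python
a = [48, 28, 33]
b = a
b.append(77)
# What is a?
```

After line 1: a = [48, 28, 33]
After line 2 (b = a is an alias, same object): a = [48, 28, 33], b = [48, 28, 33]
After line 3 (b.append mutates the shared list): a = [48, 28, 33, 77], b = [48, 28, 33, 77]

[48, 28, 33, 77]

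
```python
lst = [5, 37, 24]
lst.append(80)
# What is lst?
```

[5, 37, 24, 80]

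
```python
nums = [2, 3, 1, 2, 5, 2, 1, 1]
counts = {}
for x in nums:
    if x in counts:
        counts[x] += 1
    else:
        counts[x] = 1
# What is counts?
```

Initial: counts = {}, nums = [2, 3, 1, 2, 5, 2, 1, 1]
See 2: counts = {2: 1}
See 3: counts = {2: 1, 3: 1}
See 1: counts = {2: 1, 3: 1, 1: 1}
See 2: counts = {2: 2, 3: 1, 1: 1}
See 5: counts = {2: 2, 3: 1, 1: 1, 5: 1}
See 2: counts = {2: 3, 3: 1, 1: 1, 5: 1}
See 1: counts = {2: 3, 3: 1, 1: 2, 5: 1}
See 1: counts = {2: 3, 3: 1, 1: 3, 5: 1}

{2: 3, 3: 1, 1: 3, 5: 1}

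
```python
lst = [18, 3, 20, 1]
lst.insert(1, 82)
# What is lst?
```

[18, 82, 3, 20, 1]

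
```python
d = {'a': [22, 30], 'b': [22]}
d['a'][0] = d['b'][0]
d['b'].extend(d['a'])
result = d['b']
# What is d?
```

After line 1: d = {'a': [22, 30], 'b': [22]}
After line 2 (a[0] = b[0] = 22): d = {'a': [22, 30], 'b': [22]}
After line 3 (b.extend(a) appends [22, 30]): d = {'a': [22, 30], 'b': [22, 22, 30]}
After line 4: result = d['b'] = [22, 22, 30]

{'a': [22, 30], 'b': [22, 22, 30]}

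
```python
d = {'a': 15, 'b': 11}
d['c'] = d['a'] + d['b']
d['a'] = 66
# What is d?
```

After line 1: d = {'a': 15, 'b': 11}
After line 2 (d['c'] = 15 + 11): d = {'a': 15, 'b': 11, 'c': 26}
After line 3: d = {'a': 66, 'b': 11, 'c': 26}

{'a': 66, 'b': 11, 'c': 26}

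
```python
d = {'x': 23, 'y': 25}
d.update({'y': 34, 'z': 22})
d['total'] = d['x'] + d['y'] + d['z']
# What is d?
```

After line 1: d = {'x': 23, 'y': 25}
After line 2 (y overwritten, z added): d = {'x': 23, 'y': 34, 'z': 22}
After line 3 (total = 23 + 34 + 22 = 79): d = {'x': 23, 'y': 34, 'z': 22, 'total': 79}

{'x': 23, 'y': 34, 'z': 22, 'total': 79}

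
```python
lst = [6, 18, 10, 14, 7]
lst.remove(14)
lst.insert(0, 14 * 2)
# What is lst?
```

After line 1: lst = [6, 18, 10, 14, 7]
After line 2 (remove first 14): lst = [6, 18, 10, 7]
After line 3 (insert 28 at index 0): lst = [28, 6, 18, 10, 7]

[28, 6, 18, 10, 7]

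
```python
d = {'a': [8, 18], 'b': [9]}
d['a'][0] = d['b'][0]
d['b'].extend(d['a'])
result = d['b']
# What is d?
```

After line 1: d = {'a': [8, 18], 'b': [9]}
After line 2 (a[0] = b[0] = 9): d = {'a': [9, 18], 'b': [9]}
After line 3 (b.extend(a) appends [9, 18]): d = {'a': [9, 18], 'b': [9, 9, 18]}
After line 4: result = d['b'] = [9, 9, 18]

{'a': [9, 18], 'b': [9, 9, 18]}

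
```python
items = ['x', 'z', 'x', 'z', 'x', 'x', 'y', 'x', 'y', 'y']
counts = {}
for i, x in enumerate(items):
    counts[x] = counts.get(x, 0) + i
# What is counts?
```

Initial: counts = {}, items = ['x', 'z', 'x', 'z', 'x', 'x', 'y', 'x', 'y', 'y']
i=0, x='x': counts = {'x': 0}
i=1, x='z': counts = {'x': 0, 'z': 1}
i=2, x='x': counts = {'x': 2, 'z': 1}
i=3, x='z': counts = {'x': 2, 'z': 4}
i=4, x='x': counts = {'x': 6, 'z': 4}
i=5, x='x': counts = {'x': 11, 'z': 4}
i=6, x='y': counts = {'x': 11, 'z': 4, 'y': 6}
i=7, x='x': counts = {'x': 18, 'z': 4, 'y': 6}
i=8, x='y': counts = {'x': 18, 'z': 4, 'y': 14}
i=9, x='y': counts = {'x': 18, 'z': 4, 'y': 23}

{'x': 18, 'z': 4, 'y': 23}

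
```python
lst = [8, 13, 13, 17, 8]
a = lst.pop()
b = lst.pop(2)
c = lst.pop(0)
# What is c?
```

After line 1: lst = [8, 13, 13, 17, 8]
After line 2 (pop() -> a = 8): lst = [8, 13, 13, 17]
After line 3 (pop(2) -> b = 13): lst = [8, 13, 17]
After line 4 (pop(0) -> c = 8): lst = [13, 17]

8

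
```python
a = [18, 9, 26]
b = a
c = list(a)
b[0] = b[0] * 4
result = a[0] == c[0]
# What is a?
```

After line 1: a = [18, 9, 26]
After line 2 (b = a, alias): a = [18, 9, 26], b = [18, 9, 26]
After line 3 (c = list(a) is a copy, new object): c = [18, 9, 26]
After line 4 (b[0] = 18 * 4 = 72; mutates shared a/b): a = b = [72, 9, 26], c = [18, 9, 26]
After line 5 (a[0] = 72, c[0] = 18; result = False)

[72, 9, 26]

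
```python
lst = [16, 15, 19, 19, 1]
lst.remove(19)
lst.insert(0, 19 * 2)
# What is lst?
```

After line 1: lst = [16, 15, 19, 19, 1]
After line 2 (remove first 19): lst = [16, 15, 19, 1]
After line 3 (insert 38 at index 0): lst = [38, 16, 15, 19, 1]

[38, 16, 15, 19, 1]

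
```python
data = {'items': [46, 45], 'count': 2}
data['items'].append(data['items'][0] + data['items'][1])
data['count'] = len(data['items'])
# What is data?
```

After line 1: data = {'items': [46, 45], 'count': 2}
After line 2 (append 46 + 45 = 91): data = {'items': [46, 45, 91], 'count': 2}
After line 3 (count = len(items) = 3): data = {'items': [46, 45, 91], 'count': 3}

{'items': [46, 45, 91], 'count': 3}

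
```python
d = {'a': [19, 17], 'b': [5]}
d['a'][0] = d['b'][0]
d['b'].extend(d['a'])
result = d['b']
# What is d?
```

After line 1: d = {'a': [19, 17], 'b': [5]}
After line 2 (a[0] = b[0] = 5): d = {'a': [5, 17], 'b': [5]}
After line 3 (b.extend(a) appends [5, 17]): d = {'a': [5, 17], 'b': [5, 5, 17]}
After line 4: result = d['b'] = [5, 5, 17]

{'a': [5, 17], 'b': [5, 5, 17]}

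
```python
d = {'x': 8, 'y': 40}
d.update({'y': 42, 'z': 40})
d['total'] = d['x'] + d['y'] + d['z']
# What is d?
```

After line 1: d = {'x': 8, 'y': 40}
After line 2 (y overwritten, z added): d = {'x': 8, 'y': 42, 'z': 40}
After line 3 (total = 8 + 42 + 40 = 90): d = {'x': 8, 'y': 42, 'z': 40, 'total': 90}

{'x': 8, 'y': 42, 'z': 40, 'total': 90}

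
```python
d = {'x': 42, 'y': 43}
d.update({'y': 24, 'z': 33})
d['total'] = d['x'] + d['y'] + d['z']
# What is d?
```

After line 1: d = {'x': 42, 'y': 43}
After line 2 (y overwritten, z added): d = {'x': 42, 'y': 24, 'z': 33}
After line 3 (total = 42 + 24 + 33 = 99): d = {'x': 42, 'y': 24, 'z': 33, 'total': 99}

{'x': 42, 'y': 24, 'z': 33, 'total': 99}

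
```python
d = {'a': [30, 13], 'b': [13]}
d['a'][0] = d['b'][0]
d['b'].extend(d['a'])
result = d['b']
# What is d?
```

After line 1: d = {'a': [30, 13], 'b': [13]}
After line 2 (a[0] = b[0] = 13): d = {'a': [13, 13], 'b': [13]}
After line 3 (b.extend(a) appends [13, 13]): d = {'a': [13, 13], 'b': [13, 13, 13]}
After line 4: result = d['b'] = [13, 13, 13]

{'a': [13, 13], 'b': [13, 13, 13]}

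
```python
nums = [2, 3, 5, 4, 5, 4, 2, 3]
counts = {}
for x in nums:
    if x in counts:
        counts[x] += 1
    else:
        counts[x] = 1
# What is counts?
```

Initial: counts = {}, nums = [2, 3, 5, 4, 5, 4, 2, 3]
See 2: counts = {2: 1}
See 3: counts = {2: 1, 3: 1}
See 5: counts = {2: 1, 3: 1, 5: 1}
See 4: counts = {2: 1, 3: 1, 5: 1, 4: 1}
See 5: counts = {2: 1, 3: 1, 5: 2, 4: 1}
See 4: counts = {2: 1, 3: 1, 5: 2, 4: 2}
See 2: counts = {2: 2, 3: 1, 5: 2, 4: 2}
See 3: counts = {2: 2, 3: 2, 5: 2, 4: 2}

{2: 2, 3: 2, 5: 2, 4: 2}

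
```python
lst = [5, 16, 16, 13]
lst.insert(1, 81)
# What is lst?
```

[5, 81, 16, 16, 13]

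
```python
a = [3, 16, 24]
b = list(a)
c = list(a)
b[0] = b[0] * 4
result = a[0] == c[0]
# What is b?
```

After line 1: a = [3, 16, 24]
After line 2 (b = list(a), copy): a = [3, 16, 24], b = [3, 16, 24]
After line 3 (c = list(a) is a copy, new object): c = [3, 16, 24]
After line 4 (b[0] = 3 * 4 = 12; only b mutates (copy)): a = [3, 16, 24], b = [12, 16, 24], c = [3, 16, 24]
After line 5 (a[0] = 3, c[0] = 3; result = True)

[12, 16, 24]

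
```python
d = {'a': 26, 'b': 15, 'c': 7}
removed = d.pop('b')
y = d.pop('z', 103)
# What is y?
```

After line 1: d = {'a': 26, 'b': 15, 'c': 7}
After line 2 (pop 'b' returns 15): d = {'a': 26, 'c': 7}, removed = 15
After line 3 (pop 'z' missing, returns default 103): d = {'a': 26, 'c': 7}, y = 103

103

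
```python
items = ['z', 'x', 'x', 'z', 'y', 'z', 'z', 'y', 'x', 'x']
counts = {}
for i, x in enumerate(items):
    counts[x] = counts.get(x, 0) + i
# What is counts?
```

Initial: counts = {}, items = ['z', 'x', 'x', 'z', 'y', 'z', 'z', 'y', 'x', 'x']
i=0, x='z': counts = {'z': 0}
i=1, x='x': counts = {'z': 0, 'x': 1}
i=2, x='x': counts = {'z': 0, 'x': 3}
i=3, x='z': counts = {'z': 3, 'x': 3}
i=4, x='y': counts = {'z': 3, 'x': 3, 'y': 4}
i=5, x='z': counts = {'z': 8, 'x': 3, 'y': 4}
i=6, x='z': counts = {'z': 14, 'x': 3, 'y': 4}
i=7, x='y': counts = {'z': 14, 'x': 3, 'y': 11}
i=8, x='x': counts = {'z': 14, 'x': 11, 'y': 11}
i=9, x='x': counts = {'z': 14, 'x': 20, 'y': 11}

{'z': 14, 'x': 20, 'y': 11}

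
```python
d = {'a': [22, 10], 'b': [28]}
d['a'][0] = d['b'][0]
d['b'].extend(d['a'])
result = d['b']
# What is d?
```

After line 1: d = {'a': [22, 10], 'b': [28]}
After line 2 (a[0] = b[0] = 28): d = {'a': [28, 10], 'b': [28]}
After line 3 (b.extend(a) appends [28, 10]): d = {'a': [28, 10], 'b': [28, 28, 10]}
After line 4: result = d['b'] = [28, 28, 10]

{'a': [28, 10], 'b': [28, 28, 10]}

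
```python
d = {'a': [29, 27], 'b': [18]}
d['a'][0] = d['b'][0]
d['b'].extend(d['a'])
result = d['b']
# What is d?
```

After line 1: d = {'a': [29, 27], 'b': [18]}
After line 2 (a[0] = b[0] = 18): d = {'a': [18, 27], 'b': [18]}
After line 3 (b.extend(a) appends [18, 27]): d = {'a': [18, 27], 'b': [18, 18, 27]}
After line 4: result = d['b'] = [18, 18, 27]

{'a': [18, 27], 'b': [18, 18, 27]}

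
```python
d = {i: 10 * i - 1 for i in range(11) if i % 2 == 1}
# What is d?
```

{1: 9, 3: 29, 5: 49, 7: 69, 9: 89}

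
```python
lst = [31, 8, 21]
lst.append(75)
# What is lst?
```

[31, 8, 21, 75]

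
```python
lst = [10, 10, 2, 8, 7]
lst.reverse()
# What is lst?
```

[7, 8, 2, 10, 10]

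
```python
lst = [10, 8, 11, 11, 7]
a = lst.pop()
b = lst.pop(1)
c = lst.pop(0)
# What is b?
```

After line 1: lst = [10, 8, 11, 11, 7]
After line 2 (pop() -> a = 7): lst = [10, 8, 11, 11]
After line 3 (pop(1) -> b = 8): lst = [10, 11, 11]
After line 4 (pop(0) -> c = 10): lst = [11, 11]

8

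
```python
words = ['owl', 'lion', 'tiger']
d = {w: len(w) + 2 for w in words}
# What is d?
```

{'owl': 5, 'lion': 6, 'tiger': 7}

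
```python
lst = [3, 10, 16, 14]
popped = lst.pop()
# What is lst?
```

[3, 10, 16]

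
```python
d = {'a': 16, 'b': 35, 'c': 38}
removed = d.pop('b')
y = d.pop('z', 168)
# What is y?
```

After line 1: d = {'a': 16, 'b': 35, 'c': 38}
After line 2 (pop 'b' returns 35): d = {'a': 16, 'c': 38}, removed = 35
After line 3 (pop 'z' missing, returns default 168): d = {'a': 16, 'c': 38}, y = 168

168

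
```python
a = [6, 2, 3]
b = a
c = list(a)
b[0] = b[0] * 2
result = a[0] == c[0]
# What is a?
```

After line 1: a = [6, 2, 3]
After line 2 (b = a, alias): a = [6, 2, 3], b = [6, 2, 3]
After line 3 (c = list(a) is a copy, new object): c = [6, 2, 3]
After line 4 (b[0] = 6 * 2 = 12; mutates shared a/b): a = b = [12, 2, 3], c = [6, 2, 3]
After line 5 (a[0] = 12, c[0] = 6; result = False)

[12, 2, 3]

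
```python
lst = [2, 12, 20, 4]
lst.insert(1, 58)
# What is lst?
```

[2, 58, 12, 20, 4]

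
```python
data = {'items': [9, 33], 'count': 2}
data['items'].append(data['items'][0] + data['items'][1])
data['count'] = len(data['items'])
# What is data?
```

After line 1: data = {'items': [9, 33], 'count': 2}
After line 2 (append 9 + 33 = 42): data = {'items': [9, 33, 42], 'count': 2}
After line 3 (count = len(items) = 3): data = {'items': [9, 33, 42], 'count': 3}

{'items': [9, 33, 42], 'count': 3}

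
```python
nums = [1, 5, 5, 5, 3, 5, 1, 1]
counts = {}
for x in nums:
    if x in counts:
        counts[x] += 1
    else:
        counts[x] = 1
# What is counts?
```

Initial: counts = {}, nums = [1, 5, 5, 5, 3, 5, 1, 1]
See 1: counts = {1: 1}
See 5: counts = {1: 1, 5: 1}
See 5: counts = {1: 1, 5: 2}
See 5: counts = {1: 1, 5: 3}
See 3: counts = {1: 1, 5: 3, 3: 1}
See 5: counts = {1: 1, 5: 4, 3: 1}
See 1: counts = {1: 2, 5: 4, 3: 1}
See 1: counts = {1: 3, 5: 4, 3: 1}

{1: 3, 5: 4, 3: 1}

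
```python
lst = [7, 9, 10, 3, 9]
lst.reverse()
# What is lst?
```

[9, 3, 10, 9, 7]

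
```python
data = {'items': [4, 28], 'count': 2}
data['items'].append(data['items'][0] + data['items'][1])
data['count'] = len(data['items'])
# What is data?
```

After line 1: data = {'items': [4, 28], 'count': 2}
After line 2 (append 4 + 28 = 32): data = {'items': [4, 28, 32], 'count': 2}
After line 3 (count = len(items) = 3): data = {'items': [4, 28, 32], 'count': 3}

{'items': [4, 28, 32], 'count': 3}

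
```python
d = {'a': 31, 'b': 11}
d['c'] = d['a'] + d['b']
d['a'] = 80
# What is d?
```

After line 1: d = {'a': 31, 'b': 11}
After line 2 (d['c'] = 31 + 11): d = {'a': 31, 'b': 11, 'c': 42}
After line 3: d = {'a': 80, 'b': 11, 'c': 42}

{'a': 80, 'b': 11, 'c': 42}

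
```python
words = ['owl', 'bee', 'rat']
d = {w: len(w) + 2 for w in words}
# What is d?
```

{'owl': 5, 'bee': 5, 'rat': 5}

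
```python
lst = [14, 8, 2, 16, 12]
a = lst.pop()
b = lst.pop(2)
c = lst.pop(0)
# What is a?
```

After line 1: lst = [14, 8, 2, 16, 12]
After line 2 (pop() -> a = 12): lst = [14, 8, 2, 16]
After line 3 (pop(2) -> b = 2): lst = [14, 8, 16]
After line 4 (pop(0) -> c = 14): lst = [8, 16]

12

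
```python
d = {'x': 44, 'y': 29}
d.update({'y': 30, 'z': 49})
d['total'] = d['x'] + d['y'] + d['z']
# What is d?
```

After line 1: d = {'x': 44, 'y': 29}
After line 2 (y overwritten, z added): d = {'x': 44, 'y': 30, 'z': 49}
After line 3 (total = 44 + 30 + 49 = 123): d = {'x': 44, 'y': 30, 'z': 49, 'total': 123}

{'x': 44, 'y': 30, 'z': 49, 'total': 123}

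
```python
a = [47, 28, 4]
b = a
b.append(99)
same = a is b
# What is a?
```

After line 1: a = [47, 28, 4]
After line 2 (b = a is an alias, same object): a = [47, 28, 4], b = [47, 28, 4]
After line 3 (b.append mutates the shared list): a = [47, 28, 4, 99], b = [47, 28, 4, 99]
After line 4 (same = a is b; same object -> True): same = True

[47, 28, 4, 99]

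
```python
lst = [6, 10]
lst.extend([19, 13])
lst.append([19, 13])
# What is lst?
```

After line 1: lst = [6, 10]
After line 2 (extend unpacks [19, 13]): lst = [6, 10, 19, 13]
After line 3 (append adds [19, 13] as single element): lst = [6, 10, 19, 13, [19, 13]]

[6, 10, 19, 13, [19, 13]]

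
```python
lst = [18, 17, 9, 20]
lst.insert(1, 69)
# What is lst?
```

[18, 69, 17, 9, 20]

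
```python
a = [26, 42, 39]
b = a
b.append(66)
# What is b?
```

After line 1: a = [26, 42, 39]
After line 2 (b = a is an alias, same object): a = [26, 42, 39], b = [26, 42, 39]
After line 3 (b.append mutates the shared list): a = [26, 42, 39, 66], b = [26, 42, 39, 66]

[26, 42, 39, 66]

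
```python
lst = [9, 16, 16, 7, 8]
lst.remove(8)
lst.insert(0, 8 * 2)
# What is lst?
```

After line 1: lst = [9, 16, 16, 7, 8]
After line 2 (remove first 8): lst = [9, 16, 16, 7]
After line 3 (insert 16 at index 0): lst = [16, 9, 16, 16, 7]

[16, 9, 16, 16, 7]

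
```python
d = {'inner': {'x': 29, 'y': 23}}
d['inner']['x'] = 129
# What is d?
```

After line 1: d = {'inner': {'x': 29, 'y': 23}}
After line 2 (inner x overwritten): d = {'inner': {'x': 129, 'y': 23}}

{'inner': {'x': 129, 'y': 23}}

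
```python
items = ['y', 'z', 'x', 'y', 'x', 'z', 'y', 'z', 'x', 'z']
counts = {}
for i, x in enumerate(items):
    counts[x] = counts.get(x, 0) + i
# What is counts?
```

Initial: counts = {}, items = ['y', 'z', 'x', 'y', 'x', 'z', 'y', 'z', 'x', 'z']
i=0, x='y': counts = {'y': 0}
i=1, x='z': counts = {'y': 0, 'z': 1}
i=2, x='x': counts = {'y': 0, 'z': 1, 'x': 2}
i=3, x='y': counts = {'y': 3, 'z': 1, 'x': 2}
i=4, x='x': counts = {'y': 3, 'z': 1, 'x': 6}
i=5, x='z': counts = {'y': 3, 'z': 6, 'x': 6}
i=6, x='y': counts = {'y': 9, 'z': 6, 'x': 6}
i=7, x='z': counts = {'y': 9, 'z': 13, 'x': 6}
i=8, x='x': counts = {'y': 9, 'z': 13, 'x': 14}
i=9, x='z': counts = {'y': 9, 'z': 22, 'x': 14}

{'y': 9, 'z': 22, 'x': 14}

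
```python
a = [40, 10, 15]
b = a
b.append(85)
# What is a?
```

After line 1: a = [40, 10, 15]
After line 2 (b = a is an alias, same object): a = [40, 10, 15], b = [40, 10, 15]
After line 3 (b.append mutates the shared list): a = [40, 10, 15, 85], b = [40, 10, 15, 85]

[40, 10, 15, 85]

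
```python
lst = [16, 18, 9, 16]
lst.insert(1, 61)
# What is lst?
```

[16, 61, 18, 9, 16]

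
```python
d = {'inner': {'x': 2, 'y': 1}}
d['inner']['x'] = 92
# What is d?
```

After line 1: d = {'inner': {'x': 2, 'y': 1}}
After line 2 (inner x overwritten): d = {'inner': {'x': 92, 'y': 1}}

{'inner': {'x': 92, 'y': 1}}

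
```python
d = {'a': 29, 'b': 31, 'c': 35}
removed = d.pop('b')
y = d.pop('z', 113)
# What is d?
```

After line 1: d = {'a': 29, 'b': 31, 'c': 35}
After line 2 (pop 'b' returns 31): d = {'a': 29, 'c': 35}, removed = 31
After line 3 (pop 'z' missing, returns default 113): d = {'a': 29, 'c': 35}, y = 113

{'a': 29, 'c': 35}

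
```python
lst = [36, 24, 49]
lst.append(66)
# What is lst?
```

[36, 24, 49, 66]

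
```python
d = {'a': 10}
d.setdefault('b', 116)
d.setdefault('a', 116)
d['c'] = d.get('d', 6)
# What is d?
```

After line 1: d = {'a': 10}
After line 2 (setdefault adds 'b'=116): d = {'a': 10, 'b': 116}
After line 3 (setdefault 'a' no-op, already exists): d = {'a': 10, 'b': 116}
After line 4 (get('d', 6) returns default since 'd' not in d): d = {'a': 10, 'b': 116, 'c': 6}

{'a': 10, 'b': 116, 'c': 6}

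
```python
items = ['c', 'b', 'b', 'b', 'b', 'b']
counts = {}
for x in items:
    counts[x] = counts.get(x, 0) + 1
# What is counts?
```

Initial: counts = {}, items = ['c', 'b', 'b', 'b', 'b', 'b']
See 'c': counts = {'c': 1}
See 'b': counts = {'c': 1, 'b': 1}
See 'b': counts = {'c': 1, 'b': 2}
See 'b': counts = {'c': 1, 'b': 3}
See 'b': counts = {'c': 1, 'b': 4}
See 'b': counts = {'c': 1, 'b': 5}

{'c': 1, 'b': 5}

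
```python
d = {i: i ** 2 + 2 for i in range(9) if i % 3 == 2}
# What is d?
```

{2: 6, 5: 27, 8: 66}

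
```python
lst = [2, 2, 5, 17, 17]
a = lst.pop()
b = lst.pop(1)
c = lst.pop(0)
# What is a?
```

After line 1: lst = [2, 2, 5, 17, 17]
After line 2 (pop() -> a = 17): lst = [2, 2, 5, 17]
After line 3 (pop(1) -> b = 2): lst = [2, 5, 17]
After line 4 (pop(0) -> c = 2): lst = [5, 17]

17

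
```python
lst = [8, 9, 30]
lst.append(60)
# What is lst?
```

[8, 9, 30, 60]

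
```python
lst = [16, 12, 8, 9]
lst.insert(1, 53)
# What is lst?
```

[16, 53, 12, 8, 9]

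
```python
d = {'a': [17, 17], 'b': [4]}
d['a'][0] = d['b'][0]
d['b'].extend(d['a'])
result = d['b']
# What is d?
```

After line 1: d = {'a': [17, 17], 'b': [4]}
After line 2 (a[0] = b[0] = 4): d = {'a': [4, 17], 'b': [4]}
After line 3 (b.extend(a) appends [4, 17]): d = {'a': [4, 17], 'b': [4, 4, 17]}
After line 4: result = d['b'] = [4, 4, 17]

{'a': [4, 17], 'b': [4, 4, 17]}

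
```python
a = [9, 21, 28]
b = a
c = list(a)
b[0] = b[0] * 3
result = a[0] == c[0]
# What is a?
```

After line 1: a = [9, 21, 28]
After line 2 (b = a, alias): a = [9, 21, 28], b = [9, 21, 28]
After line 3 (c = list(a) is a copy, new object): c = [9, 21, 28]
After line 4 (b[0] = 9 * 3 = 27; mutates shared a/b): a = b = [27, 21, 28], c = [9, 21, 28]
After line 5 (a[0] = 27, c[0] = 9; result = False)

[27, 21, 28]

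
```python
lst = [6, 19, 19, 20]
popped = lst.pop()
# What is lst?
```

[6, 19, 19]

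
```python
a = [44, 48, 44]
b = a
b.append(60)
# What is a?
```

After line 1: a = [44, 48, 44]
After line 2 (b = a is an alias, same object): a = [44, 48, 44], b = [44, 48, 44]
After line 3 (b.append mutates the shared list): a = [44, 48, 44, 60], b = [44, 48, 44, 60]

[44, 48, 44, 60]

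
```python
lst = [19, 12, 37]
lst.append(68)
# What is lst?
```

[19, 12, 37, 68]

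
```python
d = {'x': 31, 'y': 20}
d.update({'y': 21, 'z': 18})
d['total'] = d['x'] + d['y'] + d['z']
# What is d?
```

After line 1: d = {'x': 31, 'y': 20}
After line 2 (y overwritten, z added): d = {'x': 31, 'y': 21, 'z': 18}
After line 3 (total = 31 + 21 + 18 = 70): d = {'x': 31, 'y': 21, 'z': 18, 'total': 70}

{'x': 31, 'y': 21, 'z': 18, 'total': 70}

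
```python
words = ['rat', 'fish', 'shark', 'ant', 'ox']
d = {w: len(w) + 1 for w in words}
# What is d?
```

{'rat': 4, 'fish': 5, 'shark': 6, 'ant': 4, 'ox': 3}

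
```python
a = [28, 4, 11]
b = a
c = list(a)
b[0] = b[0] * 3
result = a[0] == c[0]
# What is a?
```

After line 1: a = [28, 4, 11]
After line 2 (b = a, alias): a = [28, 4, 11], b = [28, 4, 11]
After line 3 (c = list(a) is a copy, new object): c = [28, 4, 11]
After line 4 (b[0] = 28 * 3 = 84; mutates shared a/b): a = b = [84, 4, 11], c = [28, 4, 11]
After line 5 (a[0] = 84, c[0] = 28; result = False)

[84, 4, 11]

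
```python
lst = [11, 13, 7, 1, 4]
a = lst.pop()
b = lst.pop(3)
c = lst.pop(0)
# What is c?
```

After line 1: lst = [11, 13, 7, 1, 4]
After line 2 (pop() -> a = 4): lst = [11, 13, 7, 1]
After line 3 (pop(3) -> b = 1): lst = [11, 13, 7]
After line 4 (pop(0) -> c = 11): lst = [13, 7]

11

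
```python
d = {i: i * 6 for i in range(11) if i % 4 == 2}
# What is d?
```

{2: 12, 6: 36, 10: 60}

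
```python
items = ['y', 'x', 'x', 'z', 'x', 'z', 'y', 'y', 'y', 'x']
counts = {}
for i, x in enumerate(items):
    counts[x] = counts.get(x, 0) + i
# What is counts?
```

Initial: counts = {}, items = ['y', 'x', 'x', 'z', 'x', 'z', 'y', 'y', 'y', 'x']
i=0, x='y': counts = {'y': 0}
i=1, x='x': counts = {'y': 0, 'x': 1}
i=2, x='x': counts = {'y': 0, 'x': 3}
i=3, x='z': counts = {'y': 0, 'x': 3, 'z': 3}
i=4, x='x': counts = {'y': 0, 'x': 7, 'z': 3}
i=5, x='z': counts = {'y': 0, 'x': 7, 'z': 8}
i=6, x='y': counts = {'y': 6, 'x': 7, 'z': 8}
i=7, x='y': counts = {'y': 13, 'x': 7, 'z': 8}
i=8, x='y': counts = {'y': 21, 'x': 7, 'z': 8}
i=9, x='x': counts = {'y': 21, 'x': 16, 'z': 8}

{'y': 21, 'x': 16, 'z': 8}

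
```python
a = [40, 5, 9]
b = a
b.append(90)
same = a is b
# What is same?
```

After line 1: a = [40, 5, 9]
After line 2 (b = a is an alias, same object): a = [40, 5, 9], b = [40, 5, 9]
After line 3 (b.append mutates the shared list): a = [40, 5, 9, 90], b = [40, 5, 9, 90]
After line 4 (same = a is b; same object -> True): same = True

True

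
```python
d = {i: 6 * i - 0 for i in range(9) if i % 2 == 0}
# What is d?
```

{0: 0, 2: 12, 4: 24, 6: 36, 8: 48}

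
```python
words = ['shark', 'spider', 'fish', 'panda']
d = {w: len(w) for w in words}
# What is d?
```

{'shark': 5, 'spider': 6, 'fish': 4, 'panda': 5}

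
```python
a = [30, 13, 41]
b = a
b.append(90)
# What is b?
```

After line 1: a = [30, 13, 41]
After line 2 (b = a is an alias, same object): a = [30, 13, 41], b = [30, 13, 41]
After line 3 (b.append mutates the shared list): a = [30, 13, 41, 90], b = [30, 13, 41, 90]

[30, 13, 41, 90]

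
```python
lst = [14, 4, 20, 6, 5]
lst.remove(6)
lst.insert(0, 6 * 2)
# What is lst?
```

After line 1: lst = [14, 4, 20, 6, 5]
After line 2 (remove first 6): lst = [14, 4, 20, 5]
After line 3 (insert 12 at index 0): lst = [12, 14, 4, 20, 5]

[12, 14, 4, 20, 5]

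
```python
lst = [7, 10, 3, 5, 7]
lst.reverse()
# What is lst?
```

[7, 5, 3, 10, 7]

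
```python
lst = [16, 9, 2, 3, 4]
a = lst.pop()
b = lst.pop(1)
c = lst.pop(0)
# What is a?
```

After line 1: lst = [16, 9, 2, 3, 4]
After line 2 (pop() -> a = 4): lst = [16, 9, 2, 3]
After line 3 (pop(1) -> b = 9): lst = [16, 2, 3]
After line 4 (pop(0) -> c = 16): lst = [2, 3]

4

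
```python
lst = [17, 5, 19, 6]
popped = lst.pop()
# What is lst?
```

[17, 5, 19]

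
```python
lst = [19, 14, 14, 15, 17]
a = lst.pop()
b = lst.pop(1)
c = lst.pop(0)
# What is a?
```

After line 1: lst = [19, 14, 14, 15, 17]
After line 2 (pop() -> a = 17): lst = [19, 14, 14, 15]
After line 3 (pop(1) -> b = 14): lst = [19, 14, 15]
After line 4 (pop(0) -> c = 19): lst = [14, 15]

17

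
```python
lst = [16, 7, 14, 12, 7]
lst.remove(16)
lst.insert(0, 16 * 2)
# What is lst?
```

After line 1: lst = [16, 7, 14, 12, 7]
After line 2 (remove first 16): lst = [7, 14, 12, 7]
After line 3 (insert 32 at index 0): lst = [32, 7, 14, 12, 7]

[32, 7, 14, 12, 7]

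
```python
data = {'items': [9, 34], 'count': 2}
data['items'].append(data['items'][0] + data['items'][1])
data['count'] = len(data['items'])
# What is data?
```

After line 1: data = {'items': [9, 34], 'count': 2}
After line 2 (append 9 + 34 = 43): data = {'items': [9, 34, 43], 'count': 2}
After line 3 (count = len(items) = 3): data = {'items': [9, 34, 43], 'count': 3}

{'items': [9, 34, 43], 'count': 3}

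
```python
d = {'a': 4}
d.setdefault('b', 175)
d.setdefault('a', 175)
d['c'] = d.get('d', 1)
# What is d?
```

After line 1: d = {'a': 4}
After line 2 (setdefault adds 'b'=175): d = {'a': 4, 'b': 175}
After line 3 (setdefault 'a' no-op, already exists): d = {'a': 4, 'b': 175}
After line 4 (get('d', 1) returns default since 'd' not in d): d = {'a': 4, 'b': 175, 'c': 1}

{'a': 4, 'b': 175, 'c': 1}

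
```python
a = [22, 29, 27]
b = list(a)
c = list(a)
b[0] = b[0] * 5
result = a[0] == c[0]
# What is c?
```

After line 1: a = [22, 29, 27]
After line 2 (b = list(a), copy): a = [22, 29, 27], b = [22, 29, 27]
After line 3 (c = list(a) is a copy, new object): c = [22, 29, 27]
After line 4 (b[0] = 22 * 5 = 110; only b mutates (copy)): a = [22, 29, 27], b = [110, 29, 27], c = [22, 29, 27]
After line 5 (a[0] = 22, c[0] = 22; result = True)

[22, 29, 27]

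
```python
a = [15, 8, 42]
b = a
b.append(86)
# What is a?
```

After line 1: a = [15, 8, 42]
After line 2 (b = a is an alias, same object): a = [15, 8, 42], b = [15, 8, 42]
After line 3 (b.append mutates the shared list): a = [15, 8, 42, 86], b = [15, 8, 42, 86]

[15, 8, 42, 86]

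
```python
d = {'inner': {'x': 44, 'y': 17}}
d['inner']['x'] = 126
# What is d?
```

After line 1: d = {'inner': {'x': 44, 'y': 17}}
After line 2 (inner x overwritten): d = {'inner': {'x': 126, 'y': 17}}

{'inner': {'x': 126, 'y': 17}}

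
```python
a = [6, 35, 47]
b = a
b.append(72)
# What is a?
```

After line 1: a = [6, 35, 47]
After line 2 (b = a is an alias, same object): a = [6, 35, 47], b = [6, 35, 47]
After line 3 (b.append mutates the shared list): a = [6, 35, 47, 72], b = [6, 35, 47, 72]

[6, 35, 47, 72]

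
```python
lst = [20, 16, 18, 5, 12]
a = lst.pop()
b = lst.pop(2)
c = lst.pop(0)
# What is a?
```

After line 1: lst = [20, 16, 18, 5, 12]
After line 2 (pop() -> a = 12): lst = [20, 16, 18, 5]
After line 3 (pop(2) -> b = 18): lst = [20, 16, 5]
After line 4 (pop(0) -> c = 20): lst = [16, 5]

12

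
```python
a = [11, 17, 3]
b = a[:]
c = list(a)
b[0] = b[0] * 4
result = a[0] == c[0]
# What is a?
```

After line 1: a = [11, 17, 3]
After line 2 (b = a[:], copy): a = [11, 17, 3], b = [11, 17, 3]
After line 3 (c = list(a) is a copy, new object): c = [11, 17, 3]
After line 4 (b[0] = 11 * 4 = 44; only b mutates (copy)): a = [11, 17, 3], b = [44, 17, 3], c = [11, 17, 3]
After line 5 (a[0] = 11, c[0] = 11; result = True)

[11, 17, 3]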